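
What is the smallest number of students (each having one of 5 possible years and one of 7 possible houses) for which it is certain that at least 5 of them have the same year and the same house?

There are 5 × 7 = 35 (year, house) combinations acting as pigeonholes.
With 35 × 4 = 140 students we could place exactly 4 in each, with no (year, house) pair reaching 5.
One more forces some (year, house) pair to hold 5, so 140 + 1 = 141.

141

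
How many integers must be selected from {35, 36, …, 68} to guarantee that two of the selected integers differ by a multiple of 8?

9

Group the integers by remainder mod 8; there are 8 residue classes, each nonempty in this range.
Choosing one from each class (8 integers) avoids any shared remainder.
One more choice must repeat a class, so two differ by a multiple of 8. Hence 8 + 1 = 9.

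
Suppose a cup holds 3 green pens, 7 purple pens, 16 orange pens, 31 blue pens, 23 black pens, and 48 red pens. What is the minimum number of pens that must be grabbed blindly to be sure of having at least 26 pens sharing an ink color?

In the worst case we take at most 25 of each ink color, but all 3 green, all 7 purple, all 16 orange, and all 23 black (fewer than 25), giving 3 + 7 + 16 + 25 + 23 + 25 = 99.
One more pen then forces some ink color to 26, so 99 + 1 = 100.

100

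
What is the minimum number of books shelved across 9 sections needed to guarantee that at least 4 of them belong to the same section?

There are 9 sections acting as pigeonholes.
With 9 × 3 = 27 books we could place exactly 3 in each, with no class reaching 4.
One more forces some class to hold 4, so 27 + 1 = 28.

28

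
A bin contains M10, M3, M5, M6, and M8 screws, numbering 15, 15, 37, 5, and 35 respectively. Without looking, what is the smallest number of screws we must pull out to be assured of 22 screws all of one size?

78

In the worst case we take at most 21 of each size, but all 15 M10, all 15 M3, and all 5 M6 (fewer than 21), giving 15 + 15 + 21 + 5 + 21 = 77.
One more screw then forces some size to 22, so 77 + 1 = 78.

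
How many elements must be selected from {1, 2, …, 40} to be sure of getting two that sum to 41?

Partition {1, …, 40} into 20 pairs: {1,40}, {2,39}, …, {20,21}.
Choosing 20 integers — say the integers 1 through 20 — takes one from each pair and avoids the property.
Choosing 21 forces two into the same pair by pigeonhole, and those sum to 41. So 21.

21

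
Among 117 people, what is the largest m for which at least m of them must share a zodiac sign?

10

There are 12 zodiac signs, which serve as the pigeonholes.
If each of the 12 zodiac signs held at most 9, the total would be at most 12 × 9 = 108 < 117, a contradiction.
So at least one holds ⌈117/12⌉ = 10.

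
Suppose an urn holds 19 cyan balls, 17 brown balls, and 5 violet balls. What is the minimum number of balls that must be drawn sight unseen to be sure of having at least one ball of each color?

The hardest color to obtain is violet: we could draw every other ball first — 41 − 5 = 36 balls — without a single violet one.
The next draw must be violet, so 36 + 1 = 37.

37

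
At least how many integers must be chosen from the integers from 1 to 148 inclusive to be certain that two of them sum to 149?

Partition {1, …, 148} into 74 pairs: {1,148}, {2,147}, …, {74,75}.
Choosing 74 integers — say the integers 1 through 74 — takes one from each pair and avoids the property.
Choosing 75 forces two into the same pair by pigeonhole, and those sum to 149. So 75.

75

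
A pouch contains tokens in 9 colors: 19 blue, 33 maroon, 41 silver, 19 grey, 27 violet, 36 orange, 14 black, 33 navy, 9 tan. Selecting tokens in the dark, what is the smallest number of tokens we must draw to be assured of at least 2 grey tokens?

214

The worst case draws every non-grey token first: 19 + 33 + 41 + 27 + 36 + 14 + 33 + 9 = 212.
The next 2 draws are then forced to be grey, giving 212 + 2 = 214.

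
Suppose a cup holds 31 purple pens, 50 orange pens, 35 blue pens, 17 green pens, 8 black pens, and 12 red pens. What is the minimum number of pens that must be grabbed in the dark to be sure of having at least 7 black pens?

The worst case draws every non-black pen first: 31 + 50 + 35 + 17 + 12 = 145.
The next 7 draws are then forced to be black, giving 145 + 7 = 152.

152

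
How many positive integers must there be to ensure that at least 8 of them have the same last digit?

71

There are 10 possible last digits acting as pigeonholes.
With 10 × 7 = 70 positive integers we could place exactly 7 in each, with no class reaching 8.
One more forces some class to hold 8, so 70 + 1 = 71.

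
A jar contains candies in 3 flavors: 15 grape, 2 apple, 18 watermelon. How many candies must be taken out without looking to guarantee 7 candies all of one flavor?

In the worst case we take at most 6 of each flavor, but all 2 apple (fewer than 6), giving 6 + 2 + 6 = 14.
One more candy then forces some flavor to 7, so 14 + 1 = 15.

15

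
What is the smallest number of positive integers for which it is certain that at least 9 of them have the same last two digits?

There are 100 possible two-digit endings acting as pigeonholes.
With 100 × 8 = 800 positive integers we could place exactly 8 in each, with no class reaching 9.
One more forces some class to hold 9, so 800 + 1 = 801.

801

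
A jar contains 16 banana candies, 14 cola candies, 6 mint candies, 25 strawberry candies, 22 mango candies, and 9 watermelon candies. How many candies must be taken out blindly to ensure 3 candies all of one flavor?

13

The worst case takes 2 candies of each flavor without reaching 3 of any: 6 × 2 = 12.
The next candy must bring some flavor to 3, so 12 + 1 = 13.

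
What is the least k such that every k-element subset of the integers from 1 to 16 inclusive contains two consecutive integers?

Partition {1, …, 16} into 8 pairs: {1,2}, {3,4}, …, {15,16}.
Choosing 8 integers — say the 8 even numbers 2, 4, …, 16 — takes one from each pair and avoids the property.
Choosing 9 forces two into the same pair by pigeonhole, and those are consecutive. So 9.

9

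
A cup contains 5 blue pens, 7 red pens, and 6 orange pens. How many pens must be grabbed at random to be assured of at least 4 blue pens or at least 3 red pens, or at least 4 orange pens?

9

The worst case stops just short of every target: 3 blue, 2 red, 3 orange — 3 + 2 + 3 = 8 pens.
One more pen must push some ink color to its target, so 8 + 1 = 9.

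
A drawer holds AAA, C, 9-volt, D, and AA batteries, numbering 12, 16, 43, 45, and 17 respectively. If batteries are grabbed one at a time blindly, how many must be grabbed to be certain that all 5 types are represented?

The hardest type to obtain is AAA: we could draw every other battery first — 133 − 12 = 121 batteries — without a single AAA one.
The next draw must be AAA, so 121 + 1 = 122.

122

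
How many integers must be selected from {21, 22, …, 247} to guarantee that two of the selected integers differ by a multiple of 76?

Use the pigeonhole principle on residue classes: group the integers by remainder mod 76; there are 76 residue classes, each nonempty in this range.
Choosing one from each class (76 integers) avoids any shared remainder.
One more choice must repeat a class, so two differ by a multiple of 76. Hence 76 + 1 = 77.

77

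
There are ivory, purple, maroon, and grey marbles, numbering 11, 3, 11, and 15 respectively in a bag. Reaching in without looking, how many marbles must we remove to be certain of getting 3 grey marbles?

To avoid grey marbles as long as possible, exhaust the other 3 colors first.
The worst case draws every non-grey marble first: 11 + 3 + 11 = 25.
The next 3 draws are then forced to be grey, giving 25 + 3 = 28.

28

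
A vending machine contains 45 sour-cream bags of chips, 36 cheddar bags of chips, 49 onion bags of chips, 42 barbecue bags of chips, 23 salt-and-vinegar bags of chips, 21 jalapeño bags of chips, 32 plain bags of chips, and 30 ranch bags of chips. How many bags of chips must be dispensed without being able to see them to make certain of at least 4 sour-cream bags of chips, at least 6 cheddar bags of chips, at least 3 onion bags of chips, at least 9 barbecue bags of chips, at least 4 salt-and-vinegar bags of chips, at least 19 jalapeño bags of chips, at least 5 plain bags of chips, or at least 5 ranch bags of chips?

The worst case stops just short of every target: 3 sour-cream, 5 cheddar, 2 onion, 8 barbecue, 3 salt-and-vinegar, 18 jalapeño, 4 plain, 4 ranch — 3 + 5 + 2 + 8 + 3 + 18 + 4 + 4 = 47 bags of chips.
One more bag of chips must push some flavor to its target, so 47 + 1 = 48.

48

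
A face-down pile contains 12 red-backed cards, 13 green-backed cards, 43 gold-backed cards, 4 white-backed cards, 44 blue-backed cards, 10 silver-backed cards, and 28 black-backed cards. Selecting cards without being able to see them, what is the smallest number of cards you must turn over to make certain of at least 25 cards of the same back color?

In the worst case we take at most 24 of each back color, but all 12 red-backed, all 13 green-backed, all 4 white-backed, and all 10 silver-backed (fewer than 24), giving 12 + 13 + 24 + 4 + 24 + 10 + 24 = 111.
One more card then forces some back color to 25, so 111 + 1 = 112.

112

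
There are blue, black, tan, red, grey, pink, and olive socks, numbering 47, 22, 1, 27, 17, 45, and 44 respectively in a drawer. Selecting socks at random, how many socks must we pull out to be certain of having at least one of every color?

The hardest color to obtain is tan: we could draw every other sock first — 203 − 1 = 202 socks — without a single tan one.
The next draw must be tan, so 202 + 1 = 203.

203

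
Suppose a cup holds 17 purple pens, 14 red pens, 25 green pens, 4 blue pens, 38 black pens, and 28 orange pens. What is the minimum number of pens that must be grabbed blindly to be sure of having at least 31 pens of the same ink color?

119

Treat the 6 ink colors as pigeonholes.
In the worst case we take at most 30 of each ink color, but all 17 purple, all 14 red, all 25 green, all 4 blue, and all 28 orange (fewer than 30), giving 17 + 14 + 25 + 4 + 30 + 28 = 118.
One more pen then forces some ink color to 31, so 118 + 1 = 119.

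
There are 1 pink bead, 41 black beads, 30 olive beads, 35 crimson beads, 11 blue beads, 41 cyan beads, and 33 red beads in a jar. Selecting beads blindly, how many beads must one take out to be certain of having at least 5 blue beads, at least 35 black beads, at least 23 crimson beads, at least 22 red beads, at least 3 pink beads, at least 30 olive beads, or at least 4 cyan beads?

115

Each of the 7 colors has its own threshold; avoid all of them simultaneously.
The worst case stops just short of every target: all 1 pink, 34 black, 29 olive, 22 crimson, 4 blue, 3 cyan, 21 red — 1 + 34 + 29 + 22 + 4 + 3 + 21 = 114 beads.
One more bead must push some color to its target, so 114 + 1 = 115.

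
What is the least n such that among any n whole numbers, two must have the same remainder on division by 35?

Two integers differ by a multiple of 35 exactly when they share a remainder mod 35.
There are 35 residue classes mod 35, so 35 integers can all lie in distinct classes.
One more integer must repeat a residue, giving a difference divisible by 35. So n = 35 + 1 = 36.

36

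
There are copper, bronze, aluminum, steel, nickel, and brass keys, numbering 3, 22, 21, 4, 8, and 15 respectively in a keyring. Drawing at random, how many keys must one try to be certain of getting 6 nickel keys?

The worst case draws every non-nickel key first: 3 + 22 + 21 + 4 + 15 = 65.
The next 6 draws are then forced to be nickel, giving 65 + 6 = 71.

71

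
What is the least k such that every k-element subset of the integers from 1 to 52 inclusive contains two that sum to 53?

27

Partition {1, …, 52} into 26 pairs: {1,52}, {2,51}, …, {26,27}.
Choosing 26 integers — say the integers 1 through 26 — takes one from each pair and avoids the property.
Choosing 27 forces two into the same pair by pigeonhole, and those sum to 53. So 27.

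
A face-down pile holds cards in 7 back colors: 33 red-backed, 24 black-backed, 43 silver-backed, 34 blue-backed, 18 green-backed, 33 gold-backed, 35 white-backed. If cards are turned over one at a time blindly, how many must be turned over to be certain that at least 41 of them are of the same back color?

Treat the 7 back colors as pigeonholes.
In the worst case we take at most 40 of each back color, but all 33 red-backed, all 24 black-backed, all 34 blue-backed, all 18 green-backed, all 33 gold-backed, and all 35 white-backed (fewer than 40), giving 33 + 24 + 40 + 34 + 18 + 33 + 35 = 217.
One more card then forces some back color to 41, so 217 + 1 = 218.

218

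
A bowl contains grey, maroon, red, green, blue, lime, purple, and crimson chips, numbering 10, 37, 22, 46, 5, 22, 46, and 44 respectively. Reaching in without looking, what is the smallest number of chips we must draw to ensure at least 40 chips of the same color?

214

Treat the 8 colors as pigeonholes.
In the worst case we take at most 39 of each color, but all 10 grey, all 37 maroon, all 22 red, all 5 blue, and all 22 lime (fewer than 39), giving 10 + 37 + 22 + 39 + 5 + 22 + 39 + 39 = 213.
One more chip then forces some color to 40, so 213 + 1 = 214.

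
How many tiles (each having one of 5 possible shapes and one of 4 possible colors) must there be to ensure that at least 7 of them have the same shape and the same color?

There are 5 × 4 = 20 (shape, color) combinations acting as pigeonholes.
With 20 × 6 = 120 tiles we could place exactly 6 in each, with no (shape, color) pair reaching 7.
One more forces some (shape, color) pair to hold 7, so 120 + 1 = 121.

121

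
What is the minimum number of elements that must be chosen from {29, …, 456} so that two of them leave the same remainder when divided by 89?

90

Group the integers by remainder mod 89; there are 89 residue classes, each nonempty in this range.
Choosing one from each class (89 integers) avoids any shared remainder.
One more choice must repeat a class, so two differ by a multiple of 89. Hence 89 + 1 = 90.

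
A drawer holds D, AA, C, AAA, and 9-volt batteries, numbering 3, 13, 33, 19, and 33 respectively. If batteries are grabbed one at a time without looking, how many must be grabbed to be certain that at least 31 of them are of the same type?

Treat the 5 types as pigeonholes.
In the worst case we take at most 30 of each type, but all 3 D, all 13 AA, and all 19 AAA (fewer than 30), giving 3 + 13 + 30 + 19 + 30 = 95.
One more battery then forces some type to 31, so 95 + 1 = 96.

96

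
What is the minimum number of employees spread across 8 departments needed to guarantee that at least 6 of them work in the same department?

41

There are 8 departments acting as pigeonholes.
With 8 × 5 = 40 employees we could place exactly 5 in each, with no class reaching 6.
One more forces some class to hold 6, so 40 + 1 = 41.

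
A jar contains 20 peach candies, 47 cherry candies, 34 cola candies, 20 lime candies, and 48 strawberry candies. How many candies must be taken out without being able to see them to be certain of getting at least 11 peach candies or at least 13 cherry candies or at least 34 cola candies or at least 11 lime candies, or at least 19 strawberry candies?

The worst case stops just short of every target: 10 peach, 12 cherry, 33 cola, 10 lime, 18 strawberry — 10 + 12 + 33 + 10 + 18 = 83 candies.
One more candy must push some flavor to its target, so 83 + 1 = 84.

84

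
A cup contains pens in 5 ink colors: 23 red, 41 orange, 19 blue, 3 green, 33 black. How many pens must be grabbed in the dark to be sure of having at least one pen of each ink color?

The hardest ink color to obtain is green: we could draw every other pen first — 119 − 3 = 116 pens — without a single green one.
The next draw must be green, so 116 + 1 = 117.

117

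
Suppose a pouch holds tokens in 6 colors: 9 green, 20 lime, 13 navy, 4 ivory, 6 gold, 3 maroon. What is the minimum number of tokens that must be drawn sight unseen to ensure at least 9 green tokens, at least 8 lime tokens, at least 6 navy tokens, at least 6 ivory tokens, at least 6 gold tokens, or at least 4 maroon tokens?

Each of the 6 colors has its own threshold; avoid all of them simultaneously.
The worst case stops just short of every target: 8 green, 7 lime, 5 navy, all 4 ivory, 5 gold, 3 maroon — 8 + 7 + 5 + 4 + 5 + 3 = 32 tokens.
One more token must push some color to its target, so 32 + 1 = 33.

33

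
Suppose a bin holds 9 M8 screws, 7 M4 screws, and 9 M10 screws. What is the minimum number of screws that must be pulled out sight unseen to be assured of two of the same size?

4

The worst case takes 1 screw of each size without reaching 2 of any: 3 × 1 = 3.
The next screw must bring some size to 2, so 3 + 1 = 4.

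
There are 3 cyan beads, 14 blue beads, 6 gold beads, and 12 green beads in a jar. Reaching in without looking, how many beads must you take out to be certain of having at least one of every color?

The hardest color to obtain is cyan: we could draw every other bead first — 35 − 3 = 32 beads — without a single cyan one.
The next draw must be cyan, so 32 + 1 = 33.

33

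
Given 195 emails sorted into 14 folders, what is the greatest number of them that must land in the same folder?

The 195 emails fall into 14 folders.
If each of the 14 folders held at most 13, the total would be at most 14 × 13 = 182 < 195, a contradiction.
So at least one holds ⌈195/14⌉ = 14.

14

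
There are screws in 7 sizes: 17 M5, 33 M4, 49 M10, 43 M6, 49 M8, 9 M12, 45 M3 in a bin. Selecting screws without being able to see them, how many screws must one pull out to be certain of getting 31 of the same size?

177

In the worst case we take at most 30 of each size, but all 17 M5 and all 9 M12 (fewer than 30), giving 17 + 30 + 30 + 30 + 30 + 9 + 30 = 176.
One more screw then forces some size to 31, so 176 + 1 = 177.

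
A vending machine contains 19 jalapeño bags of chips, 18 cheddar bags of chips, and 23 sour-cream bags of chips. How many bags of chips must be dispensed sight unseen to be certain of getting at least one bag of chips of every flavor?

43

The hardest flavor to obtain is cheddar: we could draw every other bag of chips first — 60 − 18 = 42 bags of chips — without a single cheddar one.
The next draw must be cheddar, so 42 + 1 = 43.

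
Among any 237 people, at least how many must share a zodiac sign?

There are 12 zodiac signs, which serve as the pigeonholes.
If each of the 12 zodiac signs held at most 19, the total would be at most 12 × 19 = 228 < 237, a contradiction.
So at least one holds ⌈237/12⌉ = 20.

20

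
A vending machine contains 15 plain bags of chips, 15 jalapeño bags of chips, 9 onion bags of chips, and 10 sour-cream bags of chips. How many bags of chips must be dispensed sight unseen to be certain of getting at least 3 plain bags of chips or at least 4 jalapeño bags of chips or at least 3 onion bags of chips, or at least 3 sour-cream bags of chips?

10

The worst case stops just short of every target: 2 plain, 3 jalapeño, 2 onion, 2 sour-cream — 2 + 3 + 2 + 2 = 9 bags of chips.
One more bag of chips must push some flavor to its target, so 9 + 1 = 10.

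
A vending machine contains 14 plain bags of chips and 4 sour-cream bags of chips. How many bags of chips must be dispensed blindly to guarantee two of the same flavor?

3

Treat the 2 flavors as pigeonholes.
The worst case takes 1 bag of chips of each flavor without reaching 2 of any: 2 × 1 = 2.
The next bag of chips must bring some flavor to 2, so 2 + 1 = 3.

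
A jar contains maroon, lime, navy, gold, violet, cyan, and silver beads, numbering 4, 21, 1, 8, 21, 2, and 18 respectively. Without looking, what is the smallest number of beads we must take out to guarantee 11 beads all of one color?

46

Treat the 7 colors as pigeonholes.
In the worst case we take at most 10 of each color, but all 4 maroon, all 1 navy, all 8 gold, and all 2 cyan (fewer than 10), giving 4 + 10 + 1 + 8 + 10 + 2 + 10 = 45.
One more bead then forces some color to 11, so 45 + 1 = 46.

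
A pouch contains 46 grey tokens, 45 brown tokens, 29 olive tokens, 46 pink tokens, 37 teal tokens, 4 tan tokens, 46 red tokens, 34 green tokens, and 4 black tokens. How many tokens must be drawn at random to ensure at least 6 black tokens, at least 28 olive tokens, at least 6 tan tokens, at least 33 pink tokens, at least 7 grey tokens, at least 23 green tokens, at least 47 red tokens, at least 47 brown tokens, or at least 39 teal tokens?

The worst case stops just short of every target: 6 grey, all 45 brown, 27 olive, 32 pink, all 37 teal, all 4 tan, 46 red, 22 green, all 4 black — 6 + 45 + 27 + 32 + 37 + 4 + 46 + 22 + 4 = 223 tokens.
One more token must push some color to its target, so 223 + 1 = 224.

224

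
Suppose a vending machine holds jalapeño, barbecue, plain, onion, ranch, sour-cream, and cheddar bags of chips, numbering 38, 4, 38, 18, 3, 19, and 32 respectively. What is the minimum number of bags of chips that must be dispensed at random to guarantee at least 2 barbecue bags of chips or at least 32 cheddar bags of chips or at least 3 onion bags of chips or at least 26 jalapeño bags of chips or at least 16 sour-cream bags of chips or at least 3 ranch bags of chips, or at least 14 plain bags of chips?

Each of the 7 flavors has its own threshold; avoid all of them simultaneously.
The worst case stops just short of every target: 25 jalapeño, 1 barbecue, 13 plain, 2 onion, 2 ranch, 15 sour-cream, 31 cheddar — 25 + 1 + 13 + 2 + 2 + 15 + 31 = 89 bags of chips.
One more bag of chips must push some flavor to its target, so 89 + 1 = 90.

90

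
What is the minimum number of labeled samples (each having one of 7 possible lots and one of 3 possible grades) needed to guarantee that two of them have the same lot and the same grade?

There are 7 × 3 = 21 (lot, grade) combinations acting as pigeonholes.
With 21 labeled samples we could place one in each, avoiding any repeat.
One more forces some (lot, grade) pair to hold 2, so 21 + 1 = 22.

22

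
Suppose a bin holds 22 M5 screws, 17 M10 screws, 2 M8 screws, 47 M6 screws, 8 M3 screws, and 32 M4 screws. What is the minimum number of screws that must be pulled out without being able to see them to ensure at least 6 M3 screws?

To avoid M3 screws as long as possible, exhaust the other 5 sizes first.
The worst case draws every non-M3 screw first: 22 + 17 + 2 + 47 + 32 = 120.
The next 6 draws are then forced to be M3, giving 120 + 6 = 126.

126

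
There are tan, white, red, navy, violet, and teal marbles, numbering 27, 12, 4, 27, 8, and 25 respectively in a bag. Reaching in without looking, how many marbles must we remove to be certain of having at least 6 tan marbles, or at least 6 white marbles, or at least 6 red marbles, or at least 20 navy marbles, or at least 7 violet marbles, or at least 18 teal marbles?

Each of the 6 colors has its own threshold; avoid all of them simultaneously.
The worst case stops just short of every target: 5 tan, 5 white, all 4 red, 19 navy, 6 violet, 17 teal — 5 + 5 + 4 + 19 + 6 + 17 = 56 marbles.
One more marble must push some color to its target, so 56 + 1 = 57.

57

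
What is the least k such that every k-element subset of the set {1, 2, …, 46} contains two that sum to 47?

24

Partition {1, …, 46} into 23 pairs: {1,46}, {2,45}, …, {23,24}.
Choosing 23 integers — say the integers 1 through 23 — takes one from each pair and avoids the property.
Choosing 24 forces two into the same pair by pigeonhole, and those sum to 47. So 24.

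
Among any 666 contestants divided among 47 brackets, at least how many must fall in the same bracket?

15

The 666 contestants fall into 47 brackets.
If each of the 47 brackets held at most 14, the total would be at most 47 × 14 = 658 < 666, a contradiction.
So at least one holds ⌈666/47⌉ = 15.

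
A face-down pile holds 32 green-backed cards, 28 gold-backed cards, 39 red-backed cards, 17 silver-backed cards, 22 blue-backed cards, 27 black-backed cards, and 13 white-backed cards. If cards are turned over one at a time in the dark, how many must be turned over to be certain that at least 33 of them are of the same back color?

Treat the 7 back colors as pigeonholes.
In the worst case we take at most 32 of each back color, but all 28 gold-backed, all 17 silver-backed, all 22 blue-backed, all 27 black-backed, and all 13 white-backed (fewer than 32), giving 32 + 28 + 32 + 17 + 22 + 27 + 13 = 171.
One more card then forces some back color to 33, so 171 + 1 = 172.

172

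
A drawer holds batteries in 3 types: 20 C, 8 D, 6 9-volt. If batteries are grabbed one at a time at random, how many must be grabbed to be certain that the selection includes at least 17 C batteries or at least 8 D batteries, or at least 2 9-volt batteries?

25

The worst case stops just short of every target: 16 C, 7 D, 1 9-volt — 16 + 7 + 1 = 24 batteries.
One more battery must push some type to its target, so 24 + 1 = 25.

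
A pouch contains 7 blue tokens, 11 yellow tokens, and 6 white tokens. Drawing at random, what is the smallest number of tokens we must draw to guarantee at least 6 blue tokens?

To avoid blue tokens as long as possible, exhaust the other 2 colors first.
The worst case draws every non-blue token first: 11 + 6 = 17.
The next 6 draws are then forced to be blue, giving 17 + 6 = 23.

23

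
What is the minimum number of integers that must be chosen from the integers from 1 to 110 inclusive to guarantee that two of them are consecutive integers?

56

Partition {1, …, 110} into 55 pairs: {1,2}, {3,4}, …, {109,110}.
Choosing 55 integers — say the 55 even numbers 2, 4, …, 110 — takes one from each pair and avoids the property.
Choosing 56 forces two into the same pair by pigeonhole, and those are consecutive. So 56.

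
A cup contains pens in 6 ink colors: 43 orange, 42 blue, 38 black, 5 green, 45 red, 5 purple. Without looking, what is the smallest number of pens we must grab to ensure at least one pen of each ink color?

The hardest ink color to obtain is green: we could draw every other pen first — 178 − 5 = 173 pens — without a single green one.
The next draw must be green, so 173 + 1 = 174.

174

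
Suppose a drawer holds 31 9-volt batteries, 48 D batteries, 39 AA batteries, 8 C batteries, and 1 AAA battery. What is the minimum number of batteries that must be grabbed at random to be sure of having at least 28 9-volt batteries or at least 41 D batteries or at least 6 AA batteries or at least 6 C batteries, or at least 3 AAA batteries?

79

The worst case stops just short of every target: 27 9-volt, 40 D, 5 AA, 5 C, all 1 AAA — 27 + 40 + 5 + 5 + 1 = 78 batteries.
One more battery must push some type to its target, so 78 + 1 = 79.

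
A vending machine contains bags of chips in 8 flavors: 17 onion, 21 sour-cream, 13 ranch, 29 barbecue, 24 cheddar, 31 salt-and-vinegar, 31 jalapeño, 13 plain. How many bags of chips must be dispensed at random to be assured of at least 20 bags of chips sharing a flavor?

139

Treat the 8 flavors as pigeonholes.
In the worst case we take at most 19 of each flavor, but all 17 onion, all 13 ranch, and all 13 plain (fewer than 19), giving 17 + 19 + 13 + 19 + 19 + 19 + 19 + 13 = 138.
One more bag of chips then forces some flavor to 20, so 138 + 1 = 139.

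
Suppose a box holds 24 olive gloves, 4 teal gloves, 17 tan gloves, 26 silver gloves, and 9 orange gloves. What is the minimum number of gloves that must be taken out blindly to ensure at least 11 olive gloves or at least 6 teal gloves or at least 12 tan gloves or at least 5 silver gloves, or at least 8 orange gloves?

37

The worst case stops just short of every target: 10 olive, all 4 teal, 11 tan, 4 silver, 7 orange — 10 + 4 + 11 + 4 + 7 = 36 gloves.
One more glove must push some color to its target, so 36 + 1 = 37.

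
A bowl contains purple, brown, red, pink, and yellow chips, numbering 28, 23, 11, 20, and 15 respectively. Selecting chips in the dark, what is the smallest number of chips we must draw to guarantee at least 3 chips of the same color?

11

The worst case takes 2 chips of each color without reaching 3 of any: 5 × 2 = 10.
The next chip must bring some color to 3, so 10 + 1 = 11.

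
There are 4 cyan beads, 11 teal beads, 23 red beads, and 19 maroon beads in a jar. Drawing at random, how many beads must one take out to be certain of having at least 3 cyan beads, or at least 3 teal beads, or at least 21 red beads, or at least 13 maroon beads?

The worst case stops just short of every target: 2 cyan, 2 teal, 20 red, 12 maroon — 2 + 2 + 20 + 12 = 36 beads.
One more bead must push some color to its target, so 36 + 1 = 37.

37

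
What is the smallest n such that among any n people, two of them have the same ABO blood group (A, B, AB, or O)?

There are 4 ABO blood groups acting as pigeonholes.
With 4 people we could place one in each, avoiding any repeat.
One more forces some class to hold 2, so 4 + 1 = 5.

5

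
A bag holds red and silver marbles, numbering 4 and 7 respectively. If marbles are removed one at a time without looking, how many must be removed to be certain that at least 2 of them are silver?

6

The worst case draws every non-silver marble first: 4.
The next 2 draws are then forced to be silver, giving 4 + 2 = 6.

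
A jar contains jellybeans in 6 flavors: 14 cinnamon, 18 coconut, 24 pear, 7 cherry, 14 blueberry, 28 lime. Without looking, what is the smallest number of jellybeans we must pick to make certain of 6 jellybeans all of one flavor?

Treat the 6 flavors as pigeonholes.
The worst case takes 5 jellybeans of each flavor without reaching 6 of any: 6 × 5 = 30.
The next jellybean must bring some flavor to 6, so 30 + 1 = 31.

31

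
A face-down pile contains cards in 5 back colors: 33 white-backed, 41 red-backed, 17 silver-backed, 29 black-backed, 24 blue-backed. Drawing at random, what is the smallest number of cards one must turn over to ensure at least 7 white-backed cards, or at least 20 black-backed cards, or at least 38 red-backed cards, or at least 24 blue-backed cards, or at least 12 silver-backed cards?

The worst case stops just short of every target: 6 white-backed, 37 red-backed, 11 silver-backed, 19 black-backed, 23 blue-backed — 6 + 37 + 11 + 19 + 23 = 96 cards.
One more card must push some back color to its target, so 96 + 1 = 97.

97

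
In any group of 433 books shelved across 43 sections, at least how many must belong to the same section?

11

The 433 books fall into 43 sections.
If each of the 43 sections held at most 10, the total would be at most 43 × 10 = 430 < 433, a contradiction.
So at least one holds ⌈433/43⌉ = 11.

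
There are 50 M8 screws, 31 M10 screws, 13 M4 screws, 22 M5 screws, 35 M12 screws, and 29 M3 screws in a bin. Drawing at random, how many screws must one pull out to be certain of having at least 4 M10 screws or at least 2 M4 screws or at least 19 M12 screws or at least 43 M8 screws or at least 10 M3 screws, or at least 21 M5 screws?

The worst case stops just short of every target: 42 M8, 3 M10, 1 M4, 20 M5, 18 M12, 9 M3 — 42 + 3 + 1 + 20 + 18 + 9 = 93 screws.
One more screw must push some size to its target, so 93 + 1 = 94.

94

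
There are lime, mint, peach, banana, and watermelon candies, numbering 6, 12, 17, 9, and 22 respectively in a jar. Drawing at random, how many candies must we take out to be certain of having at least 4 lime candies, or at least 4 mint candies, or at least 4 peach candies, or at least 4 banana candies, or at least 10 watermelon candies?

22

Each of the 5 flavors has its own threshold; avoid all of them simultaneously.
The worst case stops just short of every target: 3 lime, 3 mint, 3 peach, 3 banana, 9 watermelon — 3 + 3 + 3 + 3 + 9 = 21 candies.
One more candy must push some flavor to its target, so 21 + 1 = 22.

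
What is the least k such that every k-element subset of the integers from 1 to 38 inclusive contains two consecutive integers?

20

Partition {1, …, 38} into 19 pairs: {1,2}, {3,4}, …, {37,38}.
Choosing 19 integers — say the 19 even numbers 2, 4, …, 38 — takes one from each pair and avoids the property.
Choosing 20 forces two into the same pair by pigeonhole, and those are consecutive. So 20.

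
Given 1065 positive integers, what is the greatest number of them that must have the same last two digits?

There are 100 possible two-digit endings, which serve as the pigeonholes.
If each of the 100 possible two-digit endings held at most 10, the total would be at most 100 × 10 = 1000 < 1065, a contradiction.
So at least one holds ⌈1065/100⌉ = 11.

11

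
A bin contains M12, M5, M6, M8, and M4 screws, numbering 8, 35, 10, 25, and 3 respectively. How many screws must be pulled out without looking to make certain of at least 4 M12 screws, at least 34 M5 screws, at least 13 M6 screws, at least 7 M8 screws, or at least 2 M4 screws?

The worst case stops just short of every target: 3 M12, 33 M5, all 10 M6, 6 M8, 1 M4 — 3 + 33 + 10 + 6 + 1 = 53 screws.
One more screw must push some size to its target, so 53 + 1 = 54.

54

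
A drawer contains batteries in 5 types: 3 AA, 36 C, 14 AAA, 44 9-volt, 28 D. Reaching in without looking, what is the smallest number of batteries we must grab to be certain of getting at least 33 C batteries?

The worst case draws every non-C battery first: 3 + 14 + 44 + 28 = 89.
The next 33 draws are then forced to be C, giving 89 + 33 = 122.

122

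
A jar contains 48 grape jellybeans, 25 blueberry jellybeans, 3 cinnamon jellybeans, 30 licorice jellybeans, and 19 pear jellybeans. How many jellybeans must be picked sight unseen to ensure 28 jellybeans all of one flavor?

102

Treat the 5 flavors as pigeonholes.
In the worst case we take at most 27 of each flavor, but all 25 blueberry, all 3 cinnamon, and all 19 pear (fewer than 27), giving 27 + 25 + 3 + 27 + 19 = 101.
One more jellybean then forces some flavor to 28, so 101 + 1 = 102.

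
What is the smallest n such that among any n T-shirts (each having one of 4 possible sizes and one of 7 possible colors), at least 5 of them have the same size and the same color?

There are 4 × 7 = 28 (size, color) combinations acting as pigeonholes.
With 28 × 4 = 112 T-shirts we could place exactly 4 in each, with no (size, color) pair reaching 5.
One more forces some (size, color) pair to hold 5, so 112 + 1 = 113.

113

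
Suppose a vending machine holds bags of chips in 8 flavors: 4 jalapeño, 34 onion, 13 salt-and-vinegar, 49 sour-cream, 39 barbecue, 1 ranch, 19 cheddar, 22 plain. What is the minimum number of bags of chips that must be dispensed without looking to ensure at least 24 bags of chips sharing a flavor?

129

Treat the 8 flavors as pigeonholes.
In the worst case we take at most 23 of each flavor, but all 4 jalapeño, all 13 salt-and-vinegar, all 1 ranch, all 19 cheddar, and all 22 plain (fewer than 23), giving 4 + 23 + 13 + 23 + 23 + 1 + 19 + 22 = 128.
One more bag of chips then forces some flavor to 24, so 128 + 1 = 129.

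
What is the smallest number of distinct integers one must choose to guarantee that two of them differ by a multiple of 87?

88

Two integers differ by a multiple of 87 exactly when they share a remainder mod 87.
There are 87 residue classes mod 87, so 87 integers can all lie in distinct classes.
One more integer must repeat a residue, giving a difference divisible by 87. So n = 87 + 1 = 88.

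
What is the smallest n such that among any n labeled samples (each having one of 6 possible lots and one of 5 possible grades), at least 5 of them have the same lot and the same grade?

There are 6 × 5 = 30 (lot, grade) combinations acting as pigeonholes.
With 30 × 4 = 120 labeled samples we could place exactly 4 in each, with no (lot, grade) pair reaching 5.
One more forces some (lot, grade) pair to hold 5, so 120 + 1 = 121.

121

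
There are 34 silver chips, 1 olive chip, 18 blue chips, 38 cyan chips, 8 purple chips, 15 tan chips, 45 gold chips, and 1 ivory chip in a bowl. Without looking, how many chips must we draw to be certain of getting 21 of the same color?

104

In the worst case we take at most 20 of each color, but all 1 olive, all 18 blue, all 8 purple, all 15 tan, and all 1 ivory (fewer than 20), giving 20 + 1 + 18 + 20 + 8 + 15 + 20 + 1 = 103.
One more chip then forces some color to 21, so 103 + 1 = 104.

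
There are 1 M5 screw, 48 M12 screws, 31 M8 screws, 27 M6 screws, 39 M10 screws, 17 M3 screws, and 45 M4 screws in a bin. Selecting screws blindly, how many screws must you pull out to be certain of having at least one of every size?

The hardest size to obtain is M5: we could draw every other screw first — 208 − 1 = 207 screws — without a single M5 one.
The next draw must be M5, so 207 + 1 = 208.

208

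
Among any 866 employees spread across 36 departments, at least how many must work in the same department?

25

If each of the 36 departments held at most 24, the total would be at most 36 × 24 = 864 < 866, a contradiction.
So at least one holds ⌈866/36⌉ = 25.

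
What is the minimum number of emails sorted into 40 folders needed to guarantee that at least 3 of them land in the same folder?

There are 40 folders acting as pigeonholes.
With 40 × 2 = 80 emails we could place exactly 2 in each, with no class reaching 3.
One more forces some class to hold 3, so 80 + 1 = 81.

81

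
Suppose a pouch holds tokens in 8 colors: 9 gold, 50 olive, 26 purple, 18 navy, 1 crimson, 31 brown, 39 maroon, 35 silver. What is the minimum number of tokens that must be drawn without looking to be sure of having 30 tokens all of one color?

171

In the worst case we take at most 29 of each color, but all 9 gold, all 26 purple, all 18 navy, and all 1 crimson (fewer than 29), giving 9 + 29 + 26 + 18 + 1 + 29 + 29 + 29 = 170.
One more token then forces some color to 30, so 170 + 1 = 171.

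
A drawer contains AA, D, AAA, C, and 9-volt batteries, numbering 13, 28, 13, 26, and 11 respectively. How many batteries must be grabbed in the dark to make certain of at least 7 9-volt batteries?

87

The worst case draws every non-9-volt battery first: 13 + 28 + 13 + 26 = 80.
The next 7 draws are then forced to be 9-volt, giving 80 + 7 = 87.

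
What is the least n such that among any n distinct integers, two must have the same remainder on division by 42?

Two integers differ by a multiple of 42 exactly when they share a remainder mod 42.
There are 42 residue classes mod 42, so 42 integers can all lie in distinct classes.
One more integer must repeat a residue, giving a difference divisible by 42. So n = 42 + 1 = 43.

43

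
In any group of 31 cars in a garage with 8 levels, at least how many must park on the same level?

4

If each of the 8 levels held at most 3, the total would be at most 8 × 3 = 24 < 31, a contradiction.
So at least one holds ⌈31/8⌉ = 4.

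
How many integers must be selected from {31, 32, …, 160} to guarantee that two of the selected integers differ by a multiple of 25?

26

Group the integers by remainder mod 25; there are 25 residue classes, each nonempty in this range.
Choosing one from each class (25 integers) avoids any shared remainder.
One more choice must repeat a class, so two differ by a multiple of 25. Hence 25 + 1 = 26.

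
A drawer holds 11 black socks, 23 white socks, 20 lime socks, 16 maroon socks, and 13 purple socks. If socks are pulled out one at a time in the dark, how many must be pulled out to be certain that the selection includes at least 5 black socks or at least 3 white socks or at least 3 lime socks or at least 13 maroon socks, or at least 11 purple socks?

The worst case stops just short of every target: 4 black, 2 white, 2 lime, 12 maroon, 10 purple — 4 + 2 + 2 + 12 + 10 = 30 socks.
One more sock must push some color to its target, so 30 + 1 = 31.

31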